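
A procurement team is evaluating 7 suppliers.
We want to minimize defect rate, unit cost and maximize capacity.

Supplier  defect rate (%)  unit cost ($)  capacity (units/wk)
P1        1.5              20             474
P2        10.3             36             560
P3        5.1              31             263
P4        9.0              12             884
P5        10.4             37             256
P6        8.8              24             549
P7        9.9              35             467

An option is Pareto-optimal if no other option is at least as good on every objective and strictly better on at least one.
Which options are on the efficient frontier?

P1, P4, P6

P1: not dominated (best defect rate).
P2: dominated by P4 (defect rate 9.0≤10.3, unit cost 12≤36, capacity 884≥560).
P3: dominated by P1 (defect rate 1.5≤5.1, unit cost 20≤31, capacity 474≥263).
P4: not dominated (best unit cost).
P5: dominated by P1 (defect rate 1.5≤10.4, unit cost 20≤37, capacity 474≥256).
P6: not dominated.
P7: dominated by P1 (defect rate 1.5≤9.9, unit cost 20≤35, capacity 474≥467).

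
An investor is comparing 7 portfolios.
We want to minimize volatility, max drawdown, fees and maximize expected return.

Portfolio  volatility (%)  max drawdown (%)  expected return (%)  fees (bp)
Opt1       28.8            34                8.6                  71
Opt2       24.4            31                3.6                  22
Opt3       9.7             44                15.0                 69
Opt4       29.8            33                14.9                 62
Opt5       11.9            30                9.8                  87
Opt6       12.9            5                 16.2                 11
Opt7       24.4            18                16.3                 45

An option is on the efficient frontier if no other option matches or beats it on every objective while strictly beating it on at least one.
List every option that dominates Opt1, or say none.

Opt6: volatility 12.9≤28.8, max drawdown 5≤34, expected return 16.2≥8.6, fees 11≤71 — dominates Opt1.
Opt7: volatility 24.4≤28.8, max drawdown 18≤34, expected return 16.3≥8.6, fees 45≤71 — dominates Opt1.
Others (Opt2, Opt3, Opt4, Opt5) are each worse than Opt1 on at least one objective.

Opt6, Opt7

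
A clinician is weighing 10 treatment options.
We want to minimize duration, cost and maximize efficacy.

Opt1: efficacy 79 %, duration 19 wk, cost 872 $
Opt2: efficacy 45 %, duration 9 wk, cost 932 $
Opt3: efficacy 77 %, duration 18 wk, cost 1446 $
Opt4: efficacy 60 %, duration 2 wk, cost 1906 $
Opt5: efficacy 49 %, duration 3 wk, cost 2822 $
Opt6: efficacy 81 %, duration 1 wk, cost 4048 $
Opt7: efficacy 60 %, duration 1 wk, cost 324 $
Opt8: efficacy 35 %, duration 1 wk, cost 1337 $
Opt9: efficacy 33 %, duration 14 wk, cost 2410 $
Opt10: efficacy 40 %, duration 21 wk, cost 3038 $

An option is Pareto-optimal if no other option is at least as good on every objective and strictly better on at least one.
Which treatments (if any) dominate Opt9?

Opt2, Opt4, Opt7, Opt8

Opt2: efficacy 45≥33, duration 9≤14, cost 932≤2410 — dominates Opt9.
Opt4: efficacy 60≥33, duration 2≤14, cost 1906≤2410 — dominates Opt9.
Opt7: efficacy 60≥33, duration 1≤14, cost 324≤2410 — dominates Opt9.
Opt8: efficacy 35≥33, duration 1≤14, cost 1337≤2410 — dominates Opt9.
Others (Opt1, Opt3, Opt5, Opt6, Opt10) are each worse than Opt9 on at least one objective.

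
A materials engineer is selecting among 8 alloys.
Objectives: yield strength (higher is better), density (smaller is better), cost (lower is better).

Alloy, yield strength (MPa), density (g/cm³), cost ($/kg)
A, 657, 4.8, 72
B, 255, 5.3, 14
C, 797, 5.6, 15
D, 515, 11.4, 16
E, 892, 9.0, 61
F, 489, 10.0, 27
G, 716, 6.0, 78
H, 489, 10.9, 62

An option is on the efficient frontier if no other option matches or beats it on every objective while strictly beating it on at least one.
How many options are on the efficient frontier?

A: not dominated (best density).
B: not dominated (best cost).
C: not dominated.
D: dominated by C (yield strength 797≥515, density 5.6≤11.4, cost 15≤16).
E: not dominated (best yield strength).
F: dominated by C (yield strength 797≥489, density 5.6≤10.0, cost 15≤27).
G: dominated by C (yield strength 797≥716, density 5.6≤6.0, cost 15≤78).
H: dominated by C (yield strength 797≥489, density 5.6≤10.9, cost 15≤62).
Pareto-optimal: A, B, C, E → 4.

4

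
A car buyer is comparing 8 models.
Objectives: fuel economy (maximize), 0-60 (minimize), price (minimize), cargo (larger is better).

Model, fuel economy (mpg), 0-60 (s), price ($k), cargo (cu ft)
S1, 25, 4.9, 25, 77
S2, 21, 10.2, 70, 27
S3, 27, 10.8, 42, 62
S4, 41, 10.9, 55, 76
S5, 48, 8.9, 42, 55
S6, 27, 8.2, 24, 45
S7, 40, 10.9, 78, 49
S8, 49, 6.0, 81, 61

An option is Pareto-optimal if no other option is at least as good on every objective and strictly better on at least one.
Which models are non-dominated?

S1, S3, S4, S5, S6, S8

S1: not dominated (best 0-60).
S2: dominated by S1 (fuel economy 25≥21, 0-60 4.9≤10.2, price 25≤70, cargo 77≥27).
S3: not dominated.
S4: not dominated.
S5: not dominated.
S6: not dominated (best price).
S7: dominated by S4 (fuel economy 41≥40, 0-60 10.9≤10.9, price 55≤78, cargo 76≥49).
S8: not dominated (best fuel economy).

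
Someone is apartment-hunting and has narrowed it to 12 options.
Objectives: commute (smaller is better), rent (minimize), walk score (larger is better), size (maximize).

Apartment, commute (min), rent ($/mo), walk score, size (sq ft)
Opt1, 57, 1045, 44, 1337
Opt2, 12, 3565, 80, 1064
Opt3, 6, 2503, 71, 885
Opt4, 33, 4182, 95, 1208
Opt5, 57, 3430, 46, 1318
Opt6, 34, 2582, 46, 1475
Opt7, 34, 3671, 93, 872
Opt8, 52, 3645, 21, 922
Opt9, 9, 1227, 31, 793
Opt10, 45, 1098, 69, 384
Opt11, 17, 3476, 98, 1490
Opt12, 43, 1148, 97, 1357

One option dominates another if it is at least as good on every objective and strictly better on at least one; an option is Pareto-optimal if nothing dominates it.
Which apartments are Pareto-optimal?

Opt1: not dominated (best rent).
Opt2: not dominated.
Opt3: not dominated (best commute).
Opt4: dominated by Opt11 (commute 17≤33, rent 3476≤4182, walk score 98≥95, size 1490≥1208).
Opt5: dominated by Opt6 (commute 34≤57, rent 2582≤3430, walk score 46≥46, size 1475≥1318).
Opt6: not dominated.
Opt7: dominated by Opt11 (commute 17≤34, rent 3476≤3671, walk score 98≥93, size 1490≥872).
Opt8: dominated by Opt2 (commute 12≤52, rent 3565≤3645, walk score 80≥21, size 1064≥922).
Opt9: not dominated.
Opt10: not dominated.
Opt11: not dominated (best walk score).
Opt12: not dominated.

Opt1, Opt2, Opt3, Opt6, Opt9, Opt10, Opt11, Opt12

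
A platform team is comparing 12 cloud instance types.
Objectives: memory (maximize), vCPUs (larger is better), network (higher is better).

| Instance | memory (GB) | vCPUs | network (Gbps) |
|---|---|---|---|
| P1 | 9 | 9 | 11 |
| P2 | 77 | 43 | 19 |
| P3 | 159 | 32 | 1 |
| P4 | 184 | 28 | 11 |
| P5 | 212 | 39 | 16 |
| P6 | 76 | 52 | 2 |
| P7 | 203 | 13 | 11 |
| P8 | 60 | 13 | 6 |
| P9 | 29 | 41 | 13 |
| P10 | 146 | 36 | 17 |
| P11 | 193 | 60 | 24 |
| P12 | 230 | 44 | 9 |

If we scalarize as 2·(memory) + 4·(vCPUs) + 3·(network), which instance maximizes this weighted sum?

P1: 2·9 + 4·9 + 3·11 = 87
P2: 2·77 + 4·43 + 3·19 = 383
P3: 2·159 + 4·32 + 3·1 = 449
P4: 2·184 + 4·28 + 3·11 = 513
P5: 2·212 + 4·39 + 3·16 = 628
P6: 2·76 + 4·52 + 3·2 = 366
P7: 2·203 + 4·13 + 3·11 = 491
P8: 2·60 + 4·13 + 3·6 = 190
P9: 2·29 + 4·41 + 3·13 = 261
P10: 2·146 + 4·36 + 3·17 = 487
P11: 2·193 + 4·60 + 3·24 = 698
P12: 2·230 + 4·44 + 3·9 = 663
Highest: P11 at 698.

P11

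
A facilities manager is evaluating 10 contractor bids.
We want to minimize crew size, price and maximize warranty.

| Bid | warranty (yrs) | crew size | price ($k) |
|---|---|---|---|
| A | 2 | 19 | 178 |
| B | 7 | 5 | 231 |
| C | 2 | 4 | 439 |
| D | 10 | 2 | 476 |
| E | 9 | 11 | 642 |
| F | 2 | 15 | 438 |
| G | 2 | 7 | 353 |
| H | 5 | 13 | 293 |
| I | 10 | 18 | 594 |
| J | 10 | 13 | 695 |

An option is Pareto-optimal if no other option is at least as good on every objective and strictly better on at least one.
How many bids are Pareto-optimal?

4

A: not dominated (best price).
B: not dominated.
C: not dominated.
D: not dominated (best crew size).
E: dominated by D (warranty 10≥9, crew size 2≤11, price 476≤642).
F: dominated by B (warranty 7≥2, crew size 5≤15, price 231≤438).
G: dominated by B (warranty 7≥2, crew size 5≤7, price 231≤353).
H: dominated by B (warranty 7≥5, crew size 5≤13, price 231≤293).
I: dominated by D (warranty 10≥10, crew size 2≤18, price 476≤594).
J: dominated by D (warranty 10≥10, crew size 2≤13, price 476≤695).
Pareto-optimal: A, B, C, D → 4.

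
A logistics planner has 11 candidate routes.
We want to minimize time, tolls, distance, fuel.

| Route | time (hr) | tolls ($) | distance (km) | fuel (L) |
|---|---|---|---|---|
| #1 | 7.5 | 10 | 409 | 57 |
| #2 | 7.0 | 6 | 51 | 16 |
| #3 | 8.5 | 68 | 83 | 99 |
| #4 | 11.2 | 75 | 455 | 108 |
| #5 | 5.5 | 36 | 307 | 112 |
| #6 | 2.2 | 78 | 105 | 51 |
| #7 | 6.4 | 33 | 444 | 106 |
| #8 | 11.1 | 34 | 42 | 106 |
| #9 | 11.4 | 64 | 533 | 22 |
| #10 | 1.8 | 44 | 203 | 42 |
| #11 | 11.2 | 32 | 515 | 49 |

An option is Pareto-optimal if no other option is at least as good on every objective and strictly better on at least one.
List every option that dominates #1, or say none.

#2

#2: time 7.0≤7.5, tolls 6≤10, distance 51≤409, fuel 16≤57 — dominates #1.
Others (#3, #4, #5, #6, #7, #8, #9, #10, #11) are each worse than #1 on at least one objective.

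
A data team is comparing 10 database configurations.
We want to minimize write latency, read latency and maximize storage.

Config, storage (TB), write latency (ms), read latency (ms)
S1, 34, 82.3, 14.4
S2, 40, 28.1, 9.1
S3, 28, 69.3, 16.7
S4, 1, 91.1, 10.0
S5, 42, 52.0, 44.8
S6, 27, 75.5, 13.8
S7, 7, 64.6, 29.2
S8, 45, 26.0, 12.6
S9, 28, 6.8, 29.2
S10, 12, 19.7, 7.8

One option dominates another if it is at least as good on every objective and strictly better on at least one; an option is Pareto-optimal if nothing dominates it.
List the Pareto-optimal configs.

S1: dominated by S2 (storage 40≥34, write latency 28.1≤82.3, read latency 9.1≤14.4).
S2: not dominated.
S3: dominated by S2 (storage 40≥28, write latency 28.1≤69.3, read latency 9.1≤16.7).
S4: dominated by S2 (storage 40≥1, write latency 28.1≤91.1, read latency 9.1≤10.0).
S5: dominated by S8 (storage 45≥42, write latency 26.0≤52.0, read latency 12.6≤44.8).
S6: dominated by S2 (storage 40≥27, write latency 28.1≤75.5, read latency 9.1≤13.8).
S7: dominated by S2 (storage 40≥7, write latency 28.1≤64.6, read latency 9.1≤29.2).
S8: not dominated (best storage).
S9: not dominated (best write latency).
S10: not dominated (best read latency).

S2, S8, S9, S10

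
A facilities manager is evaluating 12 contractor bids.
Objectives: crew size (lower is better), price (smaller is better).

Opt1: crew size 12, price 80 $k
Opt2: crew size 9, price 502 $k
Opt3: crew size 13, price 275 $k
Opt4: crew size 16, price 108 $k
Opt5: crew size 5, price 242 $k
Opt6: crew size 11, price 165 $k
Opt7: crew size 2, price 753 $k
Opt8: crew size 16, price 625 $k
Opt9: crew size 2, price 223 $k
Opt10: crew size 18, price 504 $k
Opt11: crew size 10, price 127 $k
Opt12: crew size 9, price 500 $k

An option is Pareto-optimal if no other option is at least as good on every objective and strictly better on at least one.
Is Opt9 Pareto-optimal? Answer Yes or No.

Yes

Opt1: worse on crew size (12 vs 2).
Opt2: worse on crew size (9 vs 2).
Opt3: worse on crew size (13 vs 2).
Opt4: worse on crew size (16 vs 2).
Opt5: worse on crew size (5 vs 2).
Opt6: worse on crew size (11 vs 2).
Opt7: worse on price (753 vs 223).
Opt8: worse on crew size (16 vs 2).
Opt10: worse on crew size (18 vs 2).
Opt11: worse on crew size (10 vs 2).
Opt12: worse on crew size (9 vs 2).
No option is at least as good as Opt9 on every objective and strictly better on one.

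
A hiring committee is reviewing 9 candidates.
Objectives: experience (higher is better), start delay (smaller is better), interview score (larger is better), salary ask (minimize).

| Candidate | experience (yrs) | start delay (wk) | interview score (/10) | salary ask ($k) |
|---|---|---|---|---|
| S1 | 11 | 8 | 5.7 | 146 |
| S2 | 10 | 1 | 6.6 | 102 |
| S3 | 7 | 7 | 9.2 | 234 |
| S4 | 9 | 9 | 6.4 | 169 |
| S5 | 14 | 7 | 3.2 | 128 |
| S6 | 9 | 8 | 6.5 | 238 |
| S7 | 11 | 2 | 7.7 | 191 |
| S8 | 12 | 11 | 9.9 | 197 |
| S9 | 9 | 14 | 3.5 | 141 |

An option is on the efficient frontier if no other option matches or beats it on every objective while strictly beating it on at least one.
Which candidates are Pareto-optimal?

S1: not dominated.
S2: not dominated (best start delay).
S3: not dominated.
S4: dominated by S2 (experience 10≥9, start delay 1≤9, interview score 6.6≥6.4, salary ask 102≤169).
S5: not dominated (best experience).
S6: dominated by S2 (experience 10≥9, start delay 1≤8, interview score 6.6≥6.5, salary ask 102≤238).
S7: not dominated.
S8: not dominated (best interview score).
S9: dominated by S2 (experience 10≥9, start delay 1≤14, interview score 6.6≥3.5, salary ask 102≤141).

S1, S2, S3, S5, S7, S8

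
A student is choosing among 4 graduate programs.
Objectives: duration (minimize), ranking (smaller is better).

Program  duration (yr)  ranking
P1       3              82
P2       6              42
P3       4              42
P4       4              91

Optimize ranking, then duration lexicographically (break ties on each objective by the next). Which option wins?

P3

First minimize ranking: best is 42, kept {P2, P3}.
Then minimize duration: best is 4, kept {P3}.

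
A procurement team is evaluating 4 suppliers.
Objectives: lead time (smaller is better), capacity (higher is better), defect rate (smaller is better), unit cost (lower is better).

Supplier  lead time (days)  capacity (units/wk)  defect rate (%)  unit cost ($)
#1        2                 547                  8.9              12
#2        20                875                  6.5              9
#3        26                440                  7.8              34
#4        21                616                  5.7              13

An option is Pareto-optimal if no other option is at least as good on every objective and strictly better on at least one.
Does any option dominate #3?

#2 vs #3: lead time 20≤26, capacity 875≥440, defect rate 6.5≤7.8, unit cost 9≤34 — #2 is at least as good on every objective and strictly better on at least one, so #2 dominates #3.

Yes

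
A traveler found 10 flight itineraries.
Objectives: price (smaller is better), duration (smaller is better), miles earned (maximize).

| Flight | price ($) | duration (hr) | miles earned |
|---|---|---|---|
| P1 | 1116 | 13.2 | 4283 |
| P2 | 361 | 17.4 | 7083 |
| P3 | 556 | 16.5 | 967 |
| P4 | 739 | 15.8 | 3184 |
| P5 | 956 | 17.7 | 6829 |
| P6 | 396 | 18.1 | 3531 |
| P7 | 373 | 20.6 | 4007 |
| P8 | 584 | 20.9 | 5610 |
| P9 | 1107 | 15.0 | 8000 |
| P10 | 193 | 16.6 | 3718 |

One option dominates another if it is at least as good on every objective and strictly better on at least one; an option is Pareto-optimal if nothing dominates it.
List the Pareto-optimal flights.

P1: not dominated (best duration).
P2: not dominated.
P3: not dominated.
P4: not dominated.
P5: dominated by P2 (price 361≤956, duration 17.4≤17.7, miles earned 7083≥6829).
P6: dominated by P2 (price 361≤396, duration 17.4≤18.1, miles earned 7083≥3531).
P7: dominated by P2 (price 361≤373, duration 17.4≤20.6, miles earned 7083≥4007).
P8: dominated by P2 (price 361≤584, duration 17.4≤20.9, miles earned 7083≥5610).
P9: not dominated (best miles earned).
P10: not dominated (best price).

P1, P2, P3, P4, P9, P10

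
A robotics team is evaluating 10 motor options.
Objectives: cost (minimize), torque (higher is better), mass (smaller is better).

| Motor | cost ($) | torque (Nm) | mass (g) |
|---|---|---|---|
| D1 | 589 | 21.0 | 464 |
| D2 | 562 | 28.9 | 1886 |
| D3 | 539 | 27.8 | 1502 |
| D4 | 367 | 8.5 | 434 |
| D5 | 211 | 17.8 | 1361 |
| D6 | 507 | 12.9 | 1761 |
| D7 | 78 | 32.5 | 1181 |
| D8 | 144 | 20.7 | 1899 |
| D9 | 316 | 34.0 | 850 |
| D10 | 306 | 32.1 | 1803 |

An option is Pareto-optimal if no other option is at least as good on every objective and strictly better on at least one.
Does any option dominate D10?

D7 vs D10: cost 78≤306, torque 32.5≥32.1, mass 1181≤1803 — D7 is at least as good on every objective and strictly better on at least one, so D7 dominates D10.

Yes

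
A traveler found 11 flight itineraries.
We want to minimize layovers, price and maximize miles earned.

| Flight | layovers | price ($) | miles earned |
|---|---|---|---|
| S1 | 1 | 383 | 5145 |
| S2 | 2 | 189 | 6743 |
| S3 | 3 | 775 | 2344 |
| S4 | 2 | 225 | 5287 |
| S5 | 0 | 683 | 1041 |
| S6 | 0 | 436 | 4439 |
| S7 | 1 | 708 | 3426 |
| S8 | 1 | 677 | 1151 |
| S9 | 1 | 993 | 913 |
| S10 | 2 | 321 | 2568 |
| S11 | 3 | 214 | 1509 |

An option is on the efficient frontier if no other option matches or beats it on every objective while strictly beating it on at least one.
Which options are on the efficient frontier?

S1: not dominated.
S2: not dominated (best price).
S3: dominated by S1 (layovers 1≤3, price 383≤775, miles earned 5145≥2344).
S4: dominated by S2 (layovers 2≤2, price 189≤225, miles earned 6743≥5287).
S5: dominated by S6 (layovers 0≤0, price 436≤683, miles earned 4439≥1041).
S6: not dominated.
S7: dominated by S1 (layovers 1≤1, price 383≤708, miles earned 5145≥3426).
S8: dominated by S1 (layovers 1≤1, price 383≤677, miles earned 5145≥1151).
S9: dominated by S1 (layovers 1≤1, price 383≤993, miles earned 5145≥913).
S10: dominated by S2 (layovers 2≤2, price 189≤321, miles earned 6743≥2568).
S11: dominated by S2 (layovers 2≤3, price 189≤214, miles earned 6743≥1509).

S1, S2, S6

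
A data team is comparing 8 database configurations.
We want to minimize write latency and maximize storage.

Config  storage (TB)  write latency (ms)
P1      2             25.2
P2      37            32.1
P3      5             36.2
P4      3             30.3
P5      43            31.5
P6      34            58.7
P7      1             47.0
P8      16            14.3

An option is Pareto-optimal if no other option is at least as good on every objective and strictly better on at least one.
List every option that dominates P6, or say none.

P2: storage 37≥34, write latency 32.1≤58.7 — dominates P6.
P5: storage 43≥34, write latency 31.5≤58.7 — dominates P6.
Others (P1, P3, P4, P7, P8) are each worse than P6 on at least one objective.

P2, P5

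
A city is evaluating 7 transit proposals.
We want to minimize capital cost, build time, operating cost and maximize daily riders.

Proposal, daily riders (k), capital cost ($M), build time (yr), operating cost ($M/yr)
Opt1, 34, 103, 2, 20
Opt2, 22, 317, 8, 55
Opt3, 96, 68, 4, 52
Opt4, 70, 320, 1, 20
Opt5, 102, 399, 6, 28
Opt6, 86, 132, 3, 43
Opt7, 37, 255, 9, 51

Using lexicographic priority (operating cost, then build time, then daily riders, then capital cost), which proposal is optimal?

Opt4

First minimize operating cost: best is 20, kept {Opt1, Opt4}.
Then minimize build time: best is 1, kept {Opt4}.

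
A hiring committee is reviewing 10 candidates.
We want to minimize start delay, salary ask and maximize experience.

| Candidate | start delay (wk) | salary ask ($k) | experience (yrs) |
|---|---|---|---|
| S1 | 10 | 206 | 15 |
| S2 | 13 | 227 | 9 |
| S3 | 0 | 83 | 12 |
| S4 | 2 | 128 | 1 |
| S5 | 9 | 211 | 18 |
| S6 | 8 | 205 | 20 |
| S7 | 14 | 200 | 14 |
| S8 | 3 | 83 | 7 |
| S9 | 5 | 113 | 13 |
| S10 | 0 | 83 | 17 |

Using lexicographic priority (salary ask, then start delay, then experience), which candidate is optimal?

S10

First minimize salary ask: best is 83, kept {S3, S8, S10}.
Then minimize start delay: best is 0, kept {S3, S10}.
Then maximize experience: best is 17, kept {S10}.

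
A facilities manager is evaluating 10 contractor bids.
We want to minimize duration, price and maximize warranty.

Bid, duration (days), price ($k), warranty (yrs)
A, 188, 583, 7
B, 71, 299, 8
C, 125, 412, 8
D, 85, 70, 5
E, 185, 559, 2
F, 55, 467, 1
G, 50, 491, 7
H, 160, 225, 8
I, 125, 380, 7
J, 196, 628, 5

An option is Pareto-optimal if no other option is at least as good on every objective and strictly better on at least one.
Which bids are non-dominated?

A: dominated by B (duration 71≤188, price 299≤583, warranty 8≥7).
B: not dominated.
C: dominated by B (duration 71≤125, price 299≤412, warranty 8≥8).
D: not dominated (best price).
E: dominated by B (duration 71≤185, price 299≤559, warranty 8≥2).
F: not dominated.
G: not dominated (best duration).
H: not dominated.
I: dominated by B (duration 71≤125, price 299≤380, warranty 8≥7).
J: dominated by A (duration 188≤196, price 583≤628, warranty 7≥5).

B, D, F, G, H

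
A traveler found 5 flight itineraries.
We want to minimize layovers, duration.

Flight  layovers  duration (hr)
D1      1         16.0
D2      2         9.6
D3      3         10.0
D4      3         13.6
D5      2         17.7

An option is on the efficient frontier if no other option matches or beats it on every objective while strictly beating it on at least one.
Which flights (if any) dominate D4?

D2: layovers 2≤3, duration 9.6≤13.6 — dominates D4.
D3: layovers 3≤3, duration 10.0≤13.6 — dominates D4.
Others (D1, D5) are each worse than D4 on at least one objective.

D2, D3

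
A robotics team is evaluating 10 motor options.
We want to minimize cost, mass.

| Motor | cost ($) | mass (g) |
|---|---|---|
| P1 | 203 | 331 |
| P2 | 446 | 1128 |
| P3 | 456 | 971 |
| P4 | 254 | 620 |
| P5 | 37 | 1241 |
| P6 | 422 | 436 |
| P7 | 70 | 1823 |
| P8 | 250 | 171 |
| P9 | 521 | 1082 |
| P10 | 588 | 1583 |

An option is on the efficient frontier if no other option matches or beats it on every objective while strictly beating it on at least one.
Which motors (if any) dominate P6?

P1: cost 203≤422, mass 331≤436 — dominates P6.
P8: cost 250≤422, mass 171≤436 — dominates P6.
Others (P2, P3, P4, P5, P7, P9, P10) are each worse than P6 on at least one objective.

P1, P8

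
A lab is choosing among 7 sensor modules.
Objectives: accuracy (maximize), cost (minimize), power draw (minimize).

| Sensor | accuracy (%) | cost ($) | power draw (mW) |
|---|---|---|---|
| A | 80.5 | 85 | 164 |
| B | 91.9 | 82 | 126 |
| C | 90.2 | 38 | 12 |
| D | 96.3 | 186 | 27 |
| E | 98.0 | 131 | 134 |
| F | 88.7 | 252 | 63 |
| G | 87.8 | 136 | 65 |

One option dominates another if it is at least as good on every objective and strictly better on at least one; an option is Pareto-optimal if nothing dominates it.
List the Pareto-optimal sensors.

A: dominated by B (accuracy 91.9≥80.5, cost 82≤85, power draw 126≤164).
B: not dominated.
C: not dominated (best cost).
D: not dominated.
E: not dominated (best accuracy).
F: dominated by C (accuracy 90.2≥88.7, cost 38≤252, power draw 12≤63).
G: dominated by C (accuracy 90.2≥87.8, cost 38≤136, power draw 12≤65).

B, C, D, E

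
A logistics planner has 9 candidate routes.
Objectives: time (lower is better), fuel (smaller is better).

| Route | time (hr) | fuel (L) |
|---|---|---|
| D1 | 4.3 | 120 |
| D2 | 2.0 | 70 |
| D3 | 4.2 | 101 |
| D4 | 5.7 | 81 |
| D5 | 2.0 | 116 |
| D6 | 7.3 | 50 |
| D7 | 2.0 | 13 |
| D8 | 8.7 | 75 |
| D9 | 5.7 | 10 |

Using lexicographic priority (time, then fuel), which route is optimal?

First minimize time: best is 2.0, kept {D2, D5, D7}.
Then minimize fuel: best is 13, kept {D7}.

D7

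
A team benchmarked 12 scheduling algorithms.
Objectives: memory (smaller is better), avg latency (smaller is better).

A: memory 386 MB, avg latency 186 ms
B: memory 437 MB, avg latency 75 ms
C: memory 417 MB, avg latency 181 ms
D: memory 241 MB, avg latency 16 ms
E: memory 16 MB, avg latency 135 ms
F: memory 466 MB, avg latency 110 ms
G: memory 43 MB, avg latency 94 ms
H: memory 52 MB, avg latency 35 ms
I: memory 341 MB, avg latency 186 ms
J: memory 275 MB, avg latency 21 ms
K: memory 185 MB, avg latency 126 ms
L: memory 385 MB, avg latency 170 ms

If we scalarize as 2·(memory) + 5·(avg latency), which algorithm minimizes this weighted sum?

A: 2·386 + 5·186 = 1702
B: 2·437 + 5·75 = 1249
C: 2·417 + 5·181 = 1739
D: 2·241 + 5·16 = 562
E: 2·16 + 5·135 = 707
F: 2·466 + 5·110 = 1482
G: 2·43 + 5·94 = 556
H: 2·52 + 5·35 = 279
I: 2·341 + 5·186 = 1612
J: 2·275 + 5·21 = 655
K: 2·185 + 5·126 = 1000
L: 2·385 + 5·170 = 1620
Lowest: H at 279.

H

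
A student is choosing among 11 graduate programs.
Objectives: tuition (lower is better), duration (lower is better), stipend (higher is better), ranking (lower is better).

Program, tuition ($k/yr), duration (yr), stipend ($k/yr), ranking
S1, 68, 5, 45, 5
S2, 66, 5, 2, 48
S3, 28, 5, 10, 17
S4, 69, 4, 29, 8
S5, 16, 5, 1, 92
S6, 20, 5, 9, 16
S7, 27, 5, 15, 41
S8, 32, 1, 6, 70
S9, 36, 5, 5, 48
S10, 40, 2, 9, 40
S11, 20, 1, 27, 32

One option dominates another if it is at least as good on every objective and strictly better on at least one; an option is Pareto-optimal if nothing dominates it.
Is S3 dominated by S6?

No

S6 vs S3: S6 is worse on stipend (9 vs 10), so it does not dominate S3.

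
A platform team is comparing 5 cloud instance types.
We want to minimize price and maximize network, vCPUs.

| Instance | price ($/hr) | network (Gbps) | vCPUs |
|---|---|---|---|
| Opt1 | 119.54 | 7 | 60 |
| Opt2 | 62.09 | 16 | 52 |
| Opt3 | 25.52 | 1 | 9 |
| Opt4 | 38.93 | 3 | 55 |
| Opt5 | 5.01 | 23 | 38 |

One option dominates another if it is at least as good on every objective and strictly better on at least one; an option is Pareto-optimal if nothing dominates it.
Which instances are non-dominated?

Opt1, Opt2, Opt4, Opt5

Opt1: not dominated (best vCPUs).
Opt2: not dominated.
Opt3: dominated by Opt5 (price 5.01≤25.52, network 23≥1, vCPUs 38≥9).
Opt4: not dominated.
Opt5: not dominated (best price).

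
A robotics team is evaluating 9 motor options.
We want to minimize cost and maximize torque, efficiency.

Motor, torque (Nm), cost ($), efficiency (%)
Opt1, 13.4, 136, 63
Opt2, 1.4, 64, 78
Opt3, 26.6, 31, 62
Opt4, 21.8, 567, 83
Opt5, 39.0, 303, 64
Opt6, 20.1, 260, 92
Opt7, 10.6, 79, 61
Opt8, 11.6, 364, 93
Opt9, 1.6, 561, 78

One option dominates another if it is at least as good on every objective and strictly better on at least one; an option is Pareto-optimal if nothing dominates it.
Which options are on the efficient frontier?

Opt1, Opt2, Opt3, Opt4, Opt5, Opt6, Opt8

Opt1: not dominated.
Opt2: not dominated.
Opt3: not dominated (best cost).
Opt4: not dominated.
Opt5: not dominated (best torque).
Opt6: not dominated.
Opt7: dominated by Opt3 (torque 26.6≥10.6, cost 31≤79, efficiency 62≥61).
Opt8: not dominated (best efficiency).
Opt9: dominated by Opt6 (torque 20.1≥1.6, cost 260≤561, efficiency 92≥78).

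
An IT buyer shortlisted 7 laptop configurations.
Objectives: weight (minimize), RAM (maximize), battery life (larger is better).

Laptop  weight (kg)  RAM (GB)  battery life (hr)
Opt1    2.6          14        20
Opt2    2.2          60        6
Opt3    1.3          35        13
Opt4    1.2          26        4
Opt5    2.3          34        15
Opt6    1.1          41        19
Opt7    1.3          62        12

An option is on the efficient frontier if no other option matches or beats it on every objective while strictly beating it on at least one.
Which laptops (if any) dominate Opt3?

Opt6

Opt6: weight 1.1≤1.3, RAM 41≥35, battery life 19≥13 — dominates Opt3.
Others (Opt1, Opt2, Opt4, Opt5, Opt7) are each worse than Opt3 on at least one objective.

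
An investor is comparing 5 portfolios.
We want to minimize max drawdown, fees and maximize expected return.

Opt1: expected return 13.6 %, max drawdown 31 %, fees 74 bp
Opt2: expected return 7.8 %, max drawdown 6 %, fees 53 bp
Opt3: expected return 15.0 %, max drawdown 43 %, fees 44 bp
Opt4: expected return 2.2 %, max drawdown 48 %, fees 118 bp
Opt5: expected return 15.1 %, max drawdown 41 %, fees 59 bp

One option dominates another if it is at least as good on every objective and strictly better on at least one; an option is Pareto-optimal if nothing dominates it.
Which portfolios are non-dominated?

Opt1, Opt2, Opt3, Opt5

Opt1: not dominated.
Opt2: not dominated (best max drawdown).
Opt3: not dominated (best fees).
Opt4: dominated by Opt1 (expected return 13.6≥2.2, max drawdown 31≤48, fees 74≤118).
Opt5: not dominated (best expected return).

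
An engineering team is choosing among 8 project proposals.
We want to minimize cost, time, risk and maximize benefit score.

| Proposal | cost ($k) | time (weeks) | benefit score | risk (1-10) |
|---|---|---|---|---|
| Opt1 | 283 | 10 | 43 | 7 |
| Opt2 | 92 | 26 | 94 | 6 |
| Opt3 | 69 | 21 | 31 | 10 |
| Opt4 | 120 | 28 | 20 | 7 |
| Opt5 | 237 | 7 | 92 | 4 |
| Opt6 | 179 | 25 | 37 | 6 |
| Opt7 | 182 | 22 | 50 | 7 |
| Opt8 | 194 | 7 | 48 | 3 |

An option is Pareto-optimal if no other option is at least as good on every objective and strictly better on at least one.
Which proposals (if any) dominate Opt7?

none

Opt1: worse on cost (283 vs 182).
Opt2: worse on time (26 vs 22).
Opt3: worse on benefit score (31 vs 50).
Opt4: worse on time (28 vs 22).
Opt5: worse on cost (237 vs 182).
Opt6: worse on time (25 vs 22).
Opt8: worse on cost (194 vs 182).
No option dominates Opt7.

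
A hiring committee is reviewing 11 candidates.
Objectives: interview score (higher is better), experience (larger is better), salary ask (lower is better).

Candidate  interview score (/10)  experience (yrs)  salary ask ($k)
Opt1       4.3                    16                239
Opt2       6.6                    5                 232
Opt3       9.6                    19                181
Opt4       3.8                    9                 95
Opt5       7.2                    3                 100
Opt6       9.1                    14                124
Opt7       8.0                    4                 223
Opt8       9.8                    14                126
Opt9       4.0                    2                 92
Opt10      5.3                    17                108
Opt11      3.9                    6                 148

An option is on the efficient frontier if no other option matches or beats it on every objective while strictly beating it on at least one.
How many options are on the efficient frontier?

7

Opt1: dominated by Opt3 (interview score 9.6≥4.3, experience 19≥16, salary ask 181≤239).
Opt2: dominated by Opt3 (interview score 9.6≥6.6, experience 19≥5, salary ask 181≤232).
Opt3: not dominated (best experience).
Opt4: not dominated.
Opt5: not dominated.
Opt6: not dominated.
Opt7: dominated by Opt3 (interview score 9.6≥8.0, experience 19≥4, salary ask 181≤223).
Opt8: not dominated (best interview score).
Opt9: not dominated (best salary ask).
Opt10: not dominated.
Opt11: dominated by Opt6 (interview score 9.1≥3.9, experience 14≥6, salary ask 124≤148).
Pareto-optimal: Opt3, Opt4, Opt5, Opt6, Opt8, Opt9, Opt10 → 7.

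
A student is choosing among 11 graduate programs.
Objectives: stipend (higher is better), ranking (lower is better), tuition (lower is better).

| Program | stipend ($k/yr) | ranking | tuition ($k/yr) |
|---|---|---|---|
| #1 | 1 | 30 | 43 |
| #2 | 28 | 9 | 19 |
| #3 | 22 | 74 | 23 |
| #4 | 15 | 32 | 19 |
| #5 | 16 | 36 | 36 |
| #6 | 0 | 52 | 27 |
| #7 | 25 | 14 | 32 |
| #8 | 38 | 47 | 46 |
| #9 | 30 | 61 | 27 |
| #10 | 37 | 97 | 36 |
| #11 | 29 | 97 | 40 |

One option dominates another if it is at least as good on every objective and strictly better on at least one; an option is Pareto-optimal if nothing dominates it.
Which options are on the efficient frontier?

#2, #8, #9, #10

#1: dominated by #2 (stipend 28≥1, ranking 9≤30, tuition 19≤43).
#2: not dominated (best ranking).
#3: dominated by #2 (stipend 28≥22, ranking 9≤74, tuition 19≤23).
#4: dominated by #2 (stipend 28≥15, ranking 9≤32, tuition 19≤19).
#5: dominated by #2 (stipend 28≥16, ranking 9≤36, tuition 19≤36).
#6: dominated by #2 (stipend 28≥0, ranking 9≤52, tuition 19≤27).
#7: dominated by #2 (stipend 28≥25, ranking 9≤14, tuition 19≤32).
#8: not dominated (best stipend).
#9: not dominated.
#10: not dominated.
#11: dominated by #9 (stipend 30≥29, ranking 61≤97, tuition 27≤40).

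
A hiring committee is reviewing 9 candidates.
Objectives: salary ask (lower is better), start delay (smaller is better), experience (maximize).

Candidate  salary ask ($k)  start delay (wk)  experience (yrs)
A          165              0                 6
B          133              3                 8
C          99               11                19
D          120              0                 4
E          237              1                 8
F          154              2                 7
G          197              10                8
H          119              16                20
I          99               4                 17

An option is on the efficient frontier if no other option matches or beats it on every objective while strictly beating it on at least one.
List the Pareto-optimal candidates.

A, B, C, D, E, F, H, I

A: not dominated.
B: not dominated.
C: not dominated.
D: not dominated.
E: not dominated.
F: not dominated.
G: dominated by B (salary ask 133≤197, start delay 3≤10, experience 8≥8).
H: not dominated (best experience).
I: not dominated.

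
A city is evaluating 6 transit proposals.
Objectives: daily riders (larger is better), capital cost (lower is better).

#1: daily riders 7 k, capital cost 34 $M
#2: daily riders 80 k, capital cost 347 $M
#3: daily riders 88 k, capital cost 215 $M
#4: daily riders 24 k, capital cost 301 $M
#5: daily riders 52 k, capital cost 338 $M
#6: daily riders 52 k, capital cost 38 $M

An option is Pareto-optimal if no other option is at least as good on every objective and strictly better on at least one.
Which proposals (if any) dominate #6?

none

#1: worse on daily riders (7 vs 52).
#2: worse on capital cost (347 vs 38).
#3: worse on capital cost (215 vs 38).
#4: worse on daily riders (24 vs 52).
#5: worse on capital cost (338 vs 38).
No option dominates #6.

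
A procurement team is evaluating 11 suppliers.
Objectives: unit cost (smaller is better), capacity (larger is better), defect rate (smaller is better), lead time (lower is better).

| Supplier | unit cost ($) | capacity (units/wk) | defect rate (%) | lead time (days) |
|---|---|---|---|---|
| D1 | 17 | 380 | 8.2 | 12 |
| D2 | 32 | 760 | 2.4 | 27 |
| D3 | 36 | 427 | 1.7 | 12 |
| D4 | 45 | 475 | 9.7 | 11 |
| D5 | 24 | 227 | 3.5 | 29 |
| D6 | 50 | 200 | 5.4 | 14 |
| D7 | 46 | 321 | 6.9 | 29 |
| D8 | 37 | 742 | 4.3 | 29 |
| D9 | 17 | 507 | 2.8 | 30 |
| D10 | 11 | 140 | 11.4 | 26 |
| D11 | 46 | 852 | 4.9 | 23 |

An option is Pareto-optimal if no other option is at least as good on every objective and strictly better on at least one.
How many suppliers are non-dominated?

D1: not dominated.
D2: not dominated.
D3: not dominated (best defect rate).
D4: not dominated (best lead time).
D5: not dominated.
D6: dominated by D3 (unit cost 36≤50, capacity 427≥200, defect rate 1.7≤5.4, lead time 12≤14).
D7: dominated by D2 (unit cost 32≤46, capacity 760≥321, defect rate 2.4≤6.9, lead time 27≤29).
D8: dominated by D2 (unit cost 32≤37, capacity 760≥742, defect rate 2.4≤4.3, lead time 27≤29).
D9: not dominated.
D10: not dominated (best unit cost).
D11: not dominated (best capacity).
Pareto-optimal: D1, D2, D3, D4, D5, D9, D10, D11 → 8.

8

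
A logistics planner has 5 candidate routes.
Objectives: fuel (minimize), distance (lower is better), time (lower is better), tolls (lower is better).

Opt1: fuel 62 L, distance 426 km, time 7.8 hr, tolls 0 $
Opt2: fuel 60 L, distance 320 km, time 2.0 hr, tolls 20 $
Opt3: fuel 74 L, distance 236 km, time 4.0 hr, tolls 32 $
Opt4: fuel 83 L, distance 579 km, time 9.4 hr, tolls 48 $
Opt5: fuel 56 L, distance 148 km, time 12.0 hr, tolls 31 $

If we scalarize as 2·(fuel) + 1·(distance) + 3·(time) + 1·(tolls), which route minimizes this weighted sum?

Opt1: 2·62 + 1·426 + 3·7.8 + 1·0 = 573.4
Opt2: 2·60 + 1·320 + 3·2.0 + 1·20 = 466.0
Opt3: 2·74 + 1·236 + 3·4.0 + 1·32 = 428.0
Opt4: 2·83 + 1·579 + 3·9.4 + 1·48 = 821.2
Opt5: 2·56 + 1·148 + 3·12.0 + 1·31 = 327.0
Lowest: Opt5 at 327.0.

Opt5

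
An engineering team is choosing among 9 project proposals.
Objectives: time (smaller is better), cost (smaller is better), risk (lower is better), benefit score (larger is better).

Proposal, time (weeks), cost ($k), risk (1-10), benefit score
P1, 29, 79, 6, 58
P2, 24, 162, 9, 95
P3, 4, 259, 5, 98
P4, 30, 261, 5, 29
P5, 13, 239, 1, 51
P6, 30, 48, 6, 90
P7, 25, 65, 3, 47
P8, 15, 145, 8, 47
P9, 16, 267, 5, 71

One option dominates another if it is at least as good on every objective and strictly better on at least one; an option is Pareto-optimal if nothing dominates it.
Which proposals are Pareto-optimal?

P1, P2, P3, P5, P6, P7, P8

P1: not dominated.
P2: not dominated.
P3: not dominated (best time).
P4: dominated by P3 (time 4≤30, cost 259≤261, risk 5≤5, benefit score 98≥29).
P5: not dominated (best risk).
P6: not dominated (best cost).
P7: not dominated.
P8: not dominated.
P9: dominated by P3 (time 4≤16, cost 259≤267, risk 5≤5, benefit score 98≥71).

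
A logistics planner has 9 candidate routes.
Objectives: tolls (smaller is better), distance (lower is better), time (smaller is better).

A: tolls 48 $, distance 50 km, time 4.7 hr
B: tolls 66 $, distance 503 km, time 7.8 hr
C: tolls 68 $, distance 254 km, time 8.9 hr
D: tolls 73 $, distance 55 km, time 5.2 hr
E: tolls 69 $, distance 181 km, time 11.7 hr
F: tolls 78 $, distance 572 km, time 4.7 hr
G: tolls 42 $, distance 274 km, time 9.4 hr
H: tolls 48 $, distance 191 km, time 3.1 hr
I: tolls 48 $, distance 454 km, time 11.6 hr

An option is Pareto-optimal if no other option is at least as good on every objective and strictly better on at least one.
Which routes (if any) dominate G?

A: worse on tolls (48 vs 42).
B: worse on tolls (66 vs 42).
C: worse on tolls (68 vs 42).
D: worse on tolls (73 vs 42).
E: worse on tolls (69 vs 42).
F: worse on tolls (78 vs 42).
H: worse on tolls (48 vs 42).
I: worse on tolls (48 vs 42).
No option dominates G.

none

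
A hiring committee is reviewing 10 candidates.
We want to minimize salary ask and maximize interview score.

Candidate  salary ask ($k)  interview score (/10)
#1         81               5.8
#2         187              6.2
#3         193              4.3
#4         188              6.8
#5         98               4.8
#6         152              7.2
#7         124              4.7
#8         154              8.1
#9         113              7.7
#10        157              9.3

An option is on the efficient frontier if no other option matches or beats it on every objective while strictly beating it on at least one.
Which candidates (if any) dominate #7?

#1: salary ask 81≤124, interview score 5.8≥4.7 — dominates #7.
#5: salary ask 98≤124, interview score 4.8≥4.7 — dominates #7.
#9: salary ask 113≤124, interview score 7.7≥4.7 — dominates #7.
Others (#2, #3, #4, #6, #8, #10) are each worse than #7 on at least one objective.

#1, #5, #9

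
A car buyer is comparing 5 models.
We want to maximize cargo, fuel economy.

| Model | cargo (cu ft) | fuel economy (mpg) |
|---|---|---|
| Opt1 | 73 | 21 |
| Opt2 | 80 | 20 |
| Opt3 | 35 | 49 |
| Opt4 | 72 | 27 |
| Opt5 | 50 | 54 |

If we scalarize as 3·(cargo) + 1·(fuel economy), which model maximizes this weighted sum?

Opt1: 3·73 + 1·21 = 240
Opt2: 3·80 + 1·20 = 260
Opt3: 3·35 + 1·49 = 154
Opt4: 3·72 + 1·27 = 243
Opt5: 3·50 + 1·54 = 204
Highest: Opt2 at 260.

Opt2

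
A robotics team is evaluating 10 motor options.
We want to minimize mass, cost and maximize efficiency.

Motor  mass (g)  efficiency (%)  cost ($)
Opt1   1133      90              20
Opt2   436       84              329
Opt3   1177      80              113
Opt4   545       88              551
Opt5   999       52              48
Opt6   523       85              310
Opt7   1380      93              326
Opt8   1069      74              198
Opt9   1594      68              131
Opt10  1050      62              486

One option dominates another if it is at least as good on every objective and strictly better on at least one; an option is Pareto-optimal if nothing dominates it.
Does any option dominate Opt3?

Opt1 vs Opt3: mass 1133≤1177, efficiency 90≥80, cost 20≤113 — Opt1 is at least as good on every objective and strictly better on at least one, so Opt1 dominates Opt3.

Yes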